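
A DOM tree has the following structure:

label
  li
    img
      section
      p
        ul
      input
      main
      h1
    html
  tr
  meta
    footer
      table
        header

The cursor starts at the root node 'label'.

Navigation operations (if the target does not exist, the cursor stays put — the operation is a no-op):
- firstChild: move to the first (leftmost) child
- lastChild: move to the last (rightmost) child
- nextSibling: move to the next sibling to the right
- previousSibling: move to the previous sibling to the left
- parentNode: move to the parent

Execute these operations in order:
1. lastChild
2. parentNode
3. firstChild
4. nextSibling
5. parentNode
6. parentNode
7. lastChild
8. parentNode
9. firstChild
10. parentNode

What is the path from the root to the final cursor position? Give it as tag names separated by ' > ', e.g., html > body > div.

Answer: label

Derivation:
After 1 (lastChild): meta
After 2 (parentNode): label
After 3 (firstChild): li
After 4 (nextSibling): tr
After 5 (parentNode): label
After 6 (parentNode): label (no-op, stayed)
After 7 (lastChild): meta
After 8 (parentNode): label
After 9 (firstChild): li
After 10 (parentNode): label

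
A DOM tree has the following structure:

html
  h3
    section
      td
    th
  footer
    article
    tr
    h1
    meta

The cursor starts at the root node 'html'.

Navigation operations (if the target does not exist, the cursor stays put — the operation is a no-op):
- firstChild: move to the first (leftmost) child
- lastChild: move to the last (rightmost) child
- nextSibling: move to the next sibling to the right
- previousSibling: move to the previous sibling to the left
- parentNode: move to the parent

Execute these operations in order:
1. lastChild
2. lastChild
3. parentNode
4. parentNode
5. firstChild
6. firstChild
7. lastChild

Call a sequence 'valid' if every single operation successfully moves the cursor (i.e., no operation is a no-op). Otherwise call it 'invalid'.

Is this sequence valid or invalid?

After 1 (lastChild): footer
After 2 (lastChild): meta
After 3 (parentNode): footer
After 4 (parentNode): html
After 5 (firstChild): h3
After 6 (firstChild): section
After 7 (lastChild): td

Answer: valid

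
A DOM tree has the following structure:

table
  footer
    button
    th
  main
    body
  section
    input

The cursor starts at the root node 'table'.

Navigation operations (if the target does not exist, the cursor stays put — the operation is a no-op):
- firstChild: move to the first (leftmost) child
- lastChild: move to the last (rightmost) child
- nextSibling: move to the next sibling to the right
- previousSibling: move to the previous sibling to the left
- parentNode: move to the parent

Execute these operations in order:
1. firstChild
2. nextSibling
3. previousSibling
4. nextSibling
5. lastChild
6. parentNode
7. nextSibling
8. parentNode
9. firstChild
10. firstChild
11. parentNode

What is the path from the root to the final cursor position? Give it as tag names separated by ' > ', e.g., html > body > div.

Answer: table > footer

Derivation:
After 1 (firstChild): footer
After 2 (nextSibling): main
After 3 (previousSibling): footer
After 4 (nextSibling): main
After 5 (lastChild): body
After 6 (parentNode): main
After 7 (nextSibling): section
After 8 (parentNode): table
After 9 (firstChild): footer
After 10 (firstChild): button
After 11 (parentNode): footer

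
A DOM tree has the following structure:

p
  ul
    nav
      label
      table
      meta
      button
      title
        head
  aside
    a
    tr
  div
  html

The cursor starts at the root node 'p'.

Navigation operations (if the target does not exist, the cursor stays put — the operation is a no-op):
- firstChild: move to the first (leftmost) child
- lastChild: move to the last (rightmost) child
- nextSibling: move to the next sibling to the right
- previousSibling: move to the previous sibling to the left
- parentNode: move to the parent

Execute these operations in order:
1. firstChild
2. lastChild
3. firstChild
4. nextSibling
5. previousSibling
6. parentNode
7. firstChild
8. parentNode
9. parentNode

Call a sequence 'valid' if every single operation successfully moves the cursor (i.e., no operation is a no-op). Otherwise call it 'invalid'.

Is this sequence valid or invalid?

Answer: valid

Derivation:
After 1 (firstChild): ul
After 2 (lastChild): nav
After 3 (firstChild): label
After 4 (nextSibling): table
After 5 (previousSibling): label
After 6 (parentNode): nav
After 7 (firstChild): label
After 8 (parentNode): nav
After 9 (parentNode): ul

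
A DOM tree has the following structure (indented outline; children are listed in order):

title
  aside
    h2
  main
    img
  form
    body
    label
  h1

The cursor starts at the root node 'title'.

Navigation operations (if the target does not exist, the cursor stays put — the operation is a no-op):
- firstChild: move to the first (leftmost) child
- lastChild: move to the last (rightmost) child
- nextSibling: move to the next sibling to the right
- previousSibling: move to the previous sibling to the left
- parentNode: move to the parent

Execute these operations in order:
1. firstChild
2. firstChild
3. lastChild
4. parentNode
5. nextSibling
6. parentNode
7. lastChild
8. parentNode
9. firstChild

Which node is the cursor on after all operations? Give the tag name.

Answer: aside

Derivation:
After 1 (firstChild): aside
After 2 (firstChild): h2
After 3 (lastChild): h2 (no-op, stayed)
After 4 (parentNode): aside
After 5 (nextSibling): main
After 6 (parentNode): title
After 7 (lastChild): h1
After 8 (parentNode): title
After 9 (firstChild): aside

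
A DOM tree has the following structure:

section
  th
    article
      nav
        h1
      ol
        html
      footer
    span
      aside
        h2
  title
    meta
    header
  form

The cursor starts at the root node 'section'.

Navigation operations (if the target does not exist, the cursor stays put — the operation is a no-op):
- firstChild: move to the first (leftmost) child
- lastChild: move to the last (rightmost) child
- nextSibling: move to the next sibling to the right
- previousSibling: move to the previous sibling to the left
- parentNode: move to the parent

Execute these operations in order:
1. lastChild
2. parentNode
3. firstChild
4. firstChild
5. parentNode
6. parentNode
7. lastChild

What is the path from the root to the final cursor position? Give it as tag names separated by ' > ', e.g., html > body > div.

Answer: section > form

Derivation:
After 1 (lastChild): form
After 2 (parentNode): section
After 3 (firstChild): th
After 4 (firstChild): article
After 5 (parentNode): th
After 6 (parentNode): section
After 7 (lastChild): form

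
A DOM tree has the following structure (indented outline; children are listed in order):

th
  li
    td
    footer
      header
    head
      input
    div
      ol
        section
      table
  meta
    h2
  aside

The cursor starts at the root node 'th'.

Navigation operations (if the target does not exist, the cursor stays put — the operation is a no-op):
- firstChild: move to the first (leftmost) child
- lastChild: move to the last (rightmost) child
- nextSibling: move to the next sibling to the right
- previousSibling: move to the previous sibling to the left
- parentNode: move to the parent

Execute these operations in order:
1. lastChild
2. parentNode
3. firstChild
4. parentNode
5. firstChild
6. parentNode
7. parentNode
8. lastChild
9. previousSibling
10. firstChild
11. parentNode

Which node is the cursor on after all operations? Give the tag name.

After 1 (lastChild): aside
After 2 (parentNode): th
After 3 (firstChild): li
After 4 (parentNode): th
After 5 (firstChild): li
After 6 (parentNode): th
After 7 (parentNode): th (no-op, stayed)
After 8 (lastChild): aside
After 9 (previousSibling): meta
After 10 (firstChild): h2
After 11 (parentNode): meta

Answer: meta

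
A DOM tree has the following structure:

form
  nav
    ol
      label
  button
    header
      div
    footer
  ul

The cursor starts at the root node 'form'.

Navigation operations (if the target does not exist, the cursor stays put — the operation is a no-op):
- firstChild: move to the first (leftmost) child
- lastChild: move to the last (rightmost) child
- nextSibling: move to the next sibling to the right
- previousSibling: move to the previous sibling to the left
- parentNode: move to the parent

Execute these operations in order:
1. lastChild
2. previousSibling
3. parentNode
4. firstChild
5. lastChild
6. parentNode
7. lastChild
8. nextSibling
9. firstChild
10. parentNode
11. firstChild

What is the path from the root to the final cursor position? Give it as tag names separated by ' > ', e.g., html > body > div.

Answer: form > nav > ol > label

Derivation:
After 1 (lastChild): ul
After 2 (previousSibling): button
After 3 (parentNode): form
After 4 (firstChild): nav
After 5 (lastChild): ol
After 6 (parentNode): nav
After 7 (lastChild): ol
After 8 (nextSibling): ol (no-op, stayed)
After 9 (firstChild): label
After 10 (parentNode): ol
After 11 (firstChild): label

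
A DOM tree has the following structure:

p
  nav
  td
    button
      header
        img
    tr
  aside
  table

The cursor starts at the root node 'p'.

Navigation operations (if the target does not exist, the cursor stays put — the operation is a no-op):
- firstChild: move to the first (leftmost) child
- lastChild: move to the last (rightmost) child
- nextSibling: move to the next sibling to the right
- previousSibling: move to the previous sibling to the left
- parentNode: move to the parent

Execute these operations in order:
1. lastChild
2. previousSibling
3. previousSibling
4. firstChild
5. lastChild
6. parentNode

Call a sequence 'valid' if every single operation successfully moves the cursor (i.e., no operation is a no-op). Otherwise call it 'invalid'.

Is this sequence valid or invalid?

After 1 (lastChild): table
After 2 (previousSibling): aside
After 3 (previousSibling): td
After 4 (firstChild): button
After 5 (lastChild): header
After 6 (parentNode): button

Answer: valid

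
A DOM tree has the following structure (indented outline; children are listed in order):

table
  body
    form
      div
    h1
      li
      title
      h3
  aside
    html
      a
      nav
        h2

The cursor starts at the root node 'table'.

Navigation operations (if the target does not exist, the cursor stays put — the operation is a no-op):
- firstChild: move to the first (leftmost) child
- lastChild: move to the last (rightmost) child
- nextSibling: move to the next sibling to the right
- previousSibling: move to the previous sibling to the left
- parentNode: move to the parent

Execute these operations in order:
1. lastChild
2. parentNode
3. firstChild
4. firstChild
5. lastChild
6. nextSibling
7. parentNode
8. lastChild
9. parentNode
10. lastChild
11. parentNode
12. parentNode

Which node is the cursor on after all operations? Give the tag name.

After 1 (lastChild): aside
After 2 (parentNode): table
After 3 (firstChild): body
After 4 (firstChild): form
After 5 (lastChild): div
After 6 (nextSibling): div (no-op, stayed)
After 7 (parentNode): form
After 8 (lastChild): div
After 9 (parentNode): form
After 10 (lastChild): div
After 11 (parentNode): form
After 12 (parentNode): body

Answer: body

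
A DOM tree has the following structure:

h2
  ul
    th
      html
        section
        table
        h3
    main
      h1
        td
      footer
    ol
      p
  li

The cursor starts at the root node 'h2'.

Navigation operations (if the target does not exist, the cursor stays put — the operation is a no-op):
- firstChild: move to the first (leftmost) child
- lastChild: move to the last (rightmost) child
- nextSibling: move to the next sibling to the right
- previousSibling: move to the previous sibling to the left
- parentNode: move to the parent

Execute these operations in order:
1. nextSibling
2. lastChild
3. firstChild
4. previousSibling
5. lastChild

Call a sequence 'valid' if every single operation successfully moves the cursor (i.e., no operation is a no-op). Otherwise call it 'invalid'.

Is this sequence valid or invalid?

After 1 (nextSibling): h2 (no-op, stayed)
After 2 (lastChild): li
After 3 (firstChild): li (no-op, stayed)
After 4 (previousSibling): ul
After 5 (lastChild): ol

Answer: invalid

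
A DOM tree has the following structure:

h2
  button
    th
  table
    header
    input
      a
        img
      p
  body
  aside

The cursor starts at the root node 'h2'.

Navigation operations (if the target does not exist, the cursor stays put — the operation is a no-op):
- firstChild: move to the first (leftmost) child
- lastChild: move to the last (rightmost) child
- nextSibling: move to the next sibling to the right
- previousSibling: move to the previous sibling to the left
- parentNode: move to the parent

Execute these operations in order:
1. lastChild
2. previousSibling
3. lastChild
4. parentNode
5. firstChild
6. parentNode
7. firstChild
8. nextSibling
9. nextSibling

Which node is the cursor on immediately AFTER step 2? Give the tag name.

After 1 (lastChild): aside
After 2 (previousSibling): body

Answer: body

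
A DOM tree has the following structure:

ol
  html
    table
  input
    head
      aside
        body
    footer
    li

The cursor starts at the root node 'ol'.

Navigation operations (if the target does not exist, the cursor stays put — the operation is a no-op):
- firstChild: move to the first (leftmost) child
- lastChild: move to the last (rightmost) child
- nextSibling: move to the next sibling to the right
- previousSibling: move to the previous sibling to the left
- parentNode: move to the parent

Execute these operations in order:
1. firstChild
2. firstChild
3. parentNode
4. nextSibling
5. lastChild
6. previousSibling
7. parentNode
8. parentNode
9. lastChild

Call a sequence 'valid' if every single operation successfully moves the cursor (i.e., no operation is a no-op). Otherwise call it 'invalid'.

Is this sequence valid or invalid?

After 1 (firstChild): html
After 2 (firstChild): table
After 3 (parentNode): html
After 4 (nextSibling): input
After 5 (lastChild): li
After 6 (previousSibling): footer
After 7 (parentNode): input
After 8 (parentNode): ol
After 9 (lastChild): input

Answer: valid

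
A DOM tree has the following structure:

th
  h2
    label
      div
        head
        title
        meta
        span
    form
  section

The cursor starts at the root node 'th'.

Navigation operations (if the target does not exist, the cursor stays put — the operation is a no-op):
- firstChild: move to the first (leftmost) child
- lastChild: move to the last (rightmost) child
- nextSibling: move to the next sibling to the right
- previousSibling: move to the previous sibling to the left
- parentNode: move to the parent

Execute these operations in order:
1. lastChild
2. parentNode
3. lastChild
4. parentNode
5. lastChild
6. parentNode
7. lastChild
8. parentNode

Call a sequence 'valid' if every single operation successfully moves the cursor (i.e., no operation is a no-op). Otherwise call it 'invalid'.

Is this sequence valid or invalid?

After 1 (lastChild): section
After 2 (parentNode): th
After 3 (lastChild): section
After 4 (parentNode): th
After 5 (lastChild): section
After 6 (parentNode): th
After 7 (lastChild): section
After 8 (parentNode): th

Answer: valid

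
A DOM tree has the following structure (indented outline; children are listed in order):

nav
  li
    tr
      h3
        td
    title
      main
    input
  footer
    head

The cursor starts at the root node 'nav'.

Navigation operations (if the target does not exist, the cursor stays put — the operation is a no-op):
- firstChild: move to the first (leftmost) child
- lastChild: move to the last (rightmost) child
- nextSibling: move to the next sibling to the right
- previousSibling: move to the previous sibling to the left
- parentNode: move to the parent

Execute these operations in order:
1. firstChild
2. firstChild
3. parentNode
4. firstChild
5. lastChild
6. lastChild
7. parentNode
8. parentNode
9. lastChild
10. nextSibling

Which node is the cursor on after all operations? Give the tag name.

Answer: h3

Derivation:
After 1 (firstChild): li
After 2 (firstChild): tr
After 3 (parentNode): li
After 4 (firstChild): tr
After 5 (lastChild): h3
After 6 (lastChild): td
After 7 (parentNode): h3
After 8 (parentNode): tr
After 9 (lastChild): h3
After 10 (nextSibling): h3 (no-op, stayed)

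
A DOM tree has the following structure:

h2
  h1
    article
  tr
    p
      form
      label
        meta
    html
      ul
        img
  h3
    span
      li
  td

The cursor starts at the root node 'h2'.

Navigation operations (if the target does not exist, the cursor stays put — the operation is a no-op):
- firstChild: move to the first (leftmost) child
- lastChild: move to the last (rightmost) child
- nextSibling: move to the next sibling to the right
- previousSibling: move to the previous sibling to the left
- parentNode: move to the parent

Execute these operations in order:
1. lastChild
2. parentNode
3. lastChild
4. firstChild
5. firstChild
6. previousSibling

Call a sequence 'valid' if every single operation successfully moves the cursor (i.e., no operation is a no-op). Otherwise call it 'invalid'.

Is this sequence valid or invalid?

Answer: invalid

Derivation:
After 1 (lastChild): td
After 2 (parentNode): h2
After 3 (lastChild): td
After 4 (firstChild): td (no-op, stayed)
After 5 (firstChild): td (no-op, stayed)
After 6 (previousSibling): h3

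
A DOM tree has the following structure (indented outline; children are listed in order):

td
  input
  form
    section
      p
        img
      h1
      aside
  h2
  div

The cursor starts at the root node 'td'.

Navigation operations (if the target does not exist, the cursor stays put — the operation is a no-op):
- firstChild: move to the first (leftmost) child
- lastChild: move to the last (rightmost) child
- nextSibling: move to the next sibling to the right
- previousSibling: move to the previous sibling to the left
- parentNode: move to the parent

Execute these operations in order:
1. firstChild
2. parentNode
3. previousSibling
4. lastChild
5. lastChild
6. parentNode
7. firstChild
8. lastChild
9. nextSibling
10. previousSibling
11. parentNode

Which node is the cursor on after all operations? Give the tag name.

After 1 (firstChild): input
After 2 (parentNode): td
After 3 (previousSibling): td (no-op, stayed)
After 4 (lastChild): div
After 5 (lastChild): div (no-op, stayed)
After 6 (parentNode): td
After 7 (firstChild): input
After 8 (lastChild): input (no-op, stayed)
After 9 (nextSibling): form
After 10 (previousSibling): input
After 11 (parentNode): td

Answer: td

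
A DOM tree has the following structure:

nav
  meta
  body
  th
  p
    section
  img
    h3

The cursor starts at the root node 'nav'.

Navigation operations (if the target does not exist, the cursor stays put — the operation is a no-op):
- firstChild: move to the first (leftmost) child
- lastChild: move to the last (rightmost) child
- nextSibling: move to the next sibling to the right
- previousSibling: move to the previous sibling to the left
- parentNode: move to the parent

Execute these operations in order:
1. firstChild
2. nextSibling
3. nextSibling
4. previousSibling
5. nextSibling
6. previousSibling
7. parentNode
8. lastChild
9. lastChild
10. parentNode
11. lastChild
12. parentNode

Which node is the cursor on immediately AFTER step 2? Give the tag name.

After 1 (firstChild): meta
After 2 (nextSibling): body

Answer: body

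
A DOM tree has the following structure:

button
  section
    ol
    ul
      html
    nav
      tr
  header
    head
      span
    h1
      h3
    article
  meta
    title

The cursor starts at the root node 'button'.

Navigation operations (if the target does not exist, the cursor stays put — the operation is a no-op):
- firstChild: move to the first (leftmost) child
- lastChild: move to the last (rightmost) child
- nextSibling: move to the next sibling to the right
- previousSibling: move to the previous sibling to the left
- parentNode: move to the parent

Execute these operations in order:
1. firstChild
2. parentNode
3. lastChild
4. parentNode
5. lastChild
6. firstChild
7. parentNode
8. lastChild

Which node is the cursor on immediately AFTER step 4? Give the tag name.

Answer: button

Derivation:
After 1 (firstChild): section
After 2 (parentNode): button
After 3 (lastChild): meta
After 4 (parentNode): button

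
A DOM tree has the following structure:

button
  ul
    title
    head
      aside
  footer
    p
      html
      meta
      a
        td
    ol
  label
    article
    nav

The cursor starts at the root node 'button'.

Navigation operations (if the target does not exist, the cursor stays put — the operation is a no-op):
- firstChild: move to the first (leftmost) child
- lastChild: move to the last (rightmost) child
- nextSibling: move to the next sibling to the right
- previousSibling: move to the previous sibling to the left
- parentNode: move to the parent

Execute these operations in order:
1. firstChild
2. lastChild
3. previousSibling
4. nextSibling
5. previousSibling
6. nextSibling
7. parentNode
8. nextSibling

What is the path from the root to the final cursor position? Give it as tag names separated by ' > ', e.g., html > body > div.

Answer: button > footer

Derivation:
After 1 (firstChild): ul
After 2 (lastChild): head
After 3 (previousSibling): title
After 4 (nextSibling): head
After 5 (previousSibling): title
After 6 (nextSibling): head
After 7 (parentNode): ul
After 8 (nextSibling): footer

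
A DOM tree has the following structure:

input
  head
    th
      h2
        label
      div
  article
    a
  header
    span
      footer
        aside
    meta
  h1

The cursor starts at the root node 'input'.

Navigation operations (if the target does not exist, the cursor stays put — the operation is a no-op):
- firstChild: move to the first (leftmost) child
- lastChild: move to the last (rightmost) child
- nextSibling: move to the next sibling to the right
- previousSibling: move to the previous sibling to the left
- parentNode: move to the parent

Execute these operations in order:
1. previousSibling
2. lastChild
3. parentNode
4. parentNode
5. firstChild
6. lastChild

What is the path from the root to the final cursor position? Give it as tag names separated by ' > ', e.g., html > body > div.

Answer: input > head > th

Derivation:
After 1 (previousSibling): input (no-op, stayed)
After 2 (lastChild): h1
After 3 (parentNode): input
After 4 (parentNode): input (no-op, stayed)
After 5 (firstChild): head
After 6 (lastChild): th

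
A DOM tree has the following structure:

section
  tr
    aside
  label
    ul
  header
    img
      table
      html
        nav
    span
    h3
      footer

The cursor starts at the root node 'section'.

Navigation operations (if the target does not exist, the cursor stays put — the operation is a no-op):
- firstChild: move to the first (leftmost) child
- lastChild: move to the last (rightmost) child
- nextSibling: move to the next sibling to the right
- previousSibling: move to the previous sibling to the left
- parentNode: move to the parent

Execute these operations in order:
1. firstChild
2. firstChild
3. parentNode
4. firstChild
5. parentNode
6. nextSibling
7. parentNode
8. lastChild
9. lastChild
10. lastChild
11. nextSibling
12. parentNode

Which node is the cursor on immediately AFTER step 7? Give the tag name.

Answer: section

Derivation:
After 1 (firstChild): tr
After 2 (firstChild): aside
After 3 (parentNode): tr
After 4 (firstChild): aside
After 5 (parentNode): tr
After 6 (nextSibling): label
After 7 (parentNode): section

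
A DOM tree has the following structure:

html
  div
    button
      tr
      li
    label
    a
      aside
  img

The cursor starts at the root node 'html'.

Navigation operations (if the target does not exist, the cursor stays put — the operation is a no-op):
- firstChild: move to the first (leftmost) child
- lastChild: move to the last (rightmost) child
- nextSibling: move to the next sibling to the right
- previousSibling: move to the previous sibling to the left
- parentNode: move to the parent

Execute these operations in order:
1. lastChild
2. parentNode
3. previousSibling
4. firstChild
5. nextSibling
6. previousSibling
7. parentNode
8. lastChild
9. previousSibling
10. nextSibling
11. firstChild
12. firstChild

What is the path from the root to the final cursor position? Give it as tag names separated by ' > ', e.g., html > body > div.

After 1 (lastChild): img
After 2 (parentNode): html
After 3 (previousSibling): html (no-op, stayed)
After 4 (firstChild): div
After 5 (nextSibling): img
After 6 (previousSibling): div
After 7 (parentNode): html
After 8 (lastChild): img
After 9 (previousSibling): div
After 10 (nextSibling): img
After 11 (firstChild): img (no-op, stayed)
After 12 (firstChild): img (no-op, stayed)

Answer: html > img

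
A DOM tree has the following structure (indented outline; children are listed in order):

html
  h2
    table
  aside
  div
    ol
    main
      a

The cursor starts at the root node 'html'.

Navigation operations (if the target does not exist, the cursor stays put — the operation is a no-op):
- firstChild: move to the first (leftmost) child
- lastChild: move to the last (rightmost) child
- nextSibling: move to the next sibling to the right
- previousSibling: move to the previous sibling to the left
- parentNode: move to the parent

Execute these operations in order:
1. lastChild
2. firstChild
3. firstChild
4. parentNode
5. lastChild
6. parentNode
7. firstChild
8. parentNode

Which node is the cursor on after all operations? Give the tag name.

After 1 (lastChild): div
After 2 (firstChild): ol
After 3 (firstChild): ol (no-op, stayed)
After 4 (parentNode): div
After 5 (lastChild): main
After 6 (parentNode): div
After 7 (firstChild): ol
After 8 (parentNode): div

Answer: div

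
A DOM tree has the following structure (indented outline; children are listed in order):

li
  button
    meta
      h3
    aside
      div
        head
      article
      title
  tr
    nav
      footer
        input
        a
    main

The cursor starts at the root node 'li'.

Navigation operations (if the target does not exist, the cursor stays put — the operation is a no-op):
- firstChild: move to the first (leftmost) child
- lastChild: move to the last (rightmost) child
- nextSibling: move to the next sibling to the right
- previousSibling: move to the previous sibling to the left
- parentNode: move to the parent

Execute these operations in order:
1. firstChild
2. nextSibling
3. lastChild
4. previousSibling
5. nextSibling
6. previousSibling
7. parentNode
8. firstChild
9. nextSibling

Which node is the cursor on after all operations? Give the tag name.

After 1 (firstChild): button
After 2 (nextSibling): tr
After 3 (lastChild): main
After 4 (previousSibling): nav
After 5 (nextSibling): main
After 6 (previousSibling): nav
After 7 (parentNode): tr
After 8 (firstChild): nav
After 9 (nextSibling): main

Answer: main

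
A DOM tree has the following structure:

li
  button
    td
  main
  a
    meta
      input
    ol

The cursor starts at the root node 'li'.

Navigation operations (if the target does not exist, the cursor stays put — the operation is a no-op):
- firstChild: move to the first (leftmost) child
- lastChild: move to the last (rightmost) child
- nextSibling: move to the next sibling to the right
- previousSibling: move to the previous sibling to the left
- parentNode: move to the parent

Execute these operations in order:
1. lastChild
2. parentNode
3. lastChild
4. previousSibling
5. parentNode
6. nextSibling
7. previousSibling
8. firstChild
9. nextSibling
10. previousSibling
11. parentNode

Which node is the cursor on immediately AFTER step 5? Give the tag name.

After 1 (lastChild): a
After 2 (parentNode): li
After 3 (lastChild): a
After 4 (previousSibling): main
After 5 (parentNode): li

Answer: li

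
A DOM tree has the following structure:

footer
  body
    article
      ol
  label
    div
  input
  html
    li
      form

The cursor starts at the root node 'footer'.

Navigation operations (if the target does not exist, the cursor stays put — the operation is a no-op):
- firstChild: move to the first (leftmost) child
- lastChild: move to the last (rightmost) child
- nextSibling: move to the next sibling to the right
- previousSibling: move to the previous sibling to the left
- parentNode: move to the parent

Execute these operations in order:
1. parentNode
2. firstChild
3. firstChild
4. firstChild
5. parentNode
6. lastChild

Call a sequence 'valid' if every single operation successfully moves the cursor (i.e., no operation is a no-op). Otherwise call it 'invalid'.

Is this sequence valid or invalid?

After 1 (parentNode): footer (no-op, stayed)
After 2 (firstChild): body
After 3 (firstChild): article
After 4 (firstChild): ol
After 5 (parentNode): article
After 6 (lastChild): ol

Answer: invalid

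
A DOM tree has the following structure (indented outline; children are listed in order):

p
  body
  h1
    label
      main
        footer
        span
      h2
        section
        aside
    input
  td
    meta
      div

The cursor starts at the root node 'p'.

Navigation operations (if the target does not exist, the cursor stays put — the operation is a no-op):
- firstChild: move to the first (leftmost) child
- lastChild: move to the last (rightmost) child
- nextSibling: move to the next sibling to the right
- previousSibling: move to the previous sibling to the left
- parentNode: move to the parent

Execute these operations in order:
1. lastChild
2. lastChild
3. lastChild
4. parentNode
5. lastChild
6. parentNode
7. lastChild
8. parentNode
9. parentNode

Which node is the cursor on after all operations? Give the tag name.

Answer: td

Derivation:
After 1 (lastChild): td
After 2 (lastChild): meta
After 3 (lastChild): div
After 4 (parentNode): meta
After 5 (lastChild): div
After 6 (parentNode): meta
After 7 (lastChild): div
After 8 (parentNode): meta
After 9 (parentNode): td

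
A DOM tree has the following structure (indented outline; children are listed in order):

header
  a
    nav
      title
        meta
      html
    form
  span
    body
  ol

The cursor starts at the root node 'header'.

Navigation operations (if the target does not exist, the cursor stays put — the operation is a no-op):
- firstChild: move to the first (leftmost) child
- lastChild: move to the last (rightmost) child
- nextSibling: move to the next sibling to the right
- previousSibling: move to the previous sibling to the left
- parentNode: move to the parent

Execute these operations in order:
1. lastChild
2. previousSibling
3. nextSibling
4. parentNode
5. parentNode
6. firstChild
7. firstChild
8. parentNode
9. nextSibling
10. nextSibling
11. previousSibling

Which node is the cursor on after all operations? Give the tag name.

After 1 (lastChild): ol
After 2 (previousSibling): span
After 3 (nextSibling): ol
After 4 (parentNode): header
After 5 (parentNode): header (no-op, stayed)
After 6 (firstChild): a
After 7 (firstChild): nav
After 8 (parentNode): a
After 9 (nextSibling): span
After 10 (nextSibling): ol
After 11 (previousSibling): span

Answer: span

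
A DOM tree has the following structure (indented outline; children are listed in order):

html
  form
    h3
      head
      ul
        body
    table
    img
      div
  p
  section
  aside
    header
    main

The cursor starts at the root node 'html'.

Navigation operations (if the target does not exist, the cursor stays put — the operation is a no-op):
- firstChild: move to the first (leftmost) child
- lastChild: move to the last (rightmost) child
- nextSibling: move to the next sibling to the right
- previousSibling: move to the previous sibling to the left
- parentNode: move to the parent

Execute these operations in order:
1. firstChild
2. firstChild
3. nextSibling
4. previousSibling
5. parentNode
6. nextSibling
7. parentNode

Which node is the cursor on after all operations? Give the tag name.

After 1 (firstChild): form
After 2 (firstChild): h3
After 3 (nextSibling): table
After 4 (previousSibling): h3
After 5 (parentNode): form
After 6 (nextSibling): p
After 7 (parentNode): html

Answer: html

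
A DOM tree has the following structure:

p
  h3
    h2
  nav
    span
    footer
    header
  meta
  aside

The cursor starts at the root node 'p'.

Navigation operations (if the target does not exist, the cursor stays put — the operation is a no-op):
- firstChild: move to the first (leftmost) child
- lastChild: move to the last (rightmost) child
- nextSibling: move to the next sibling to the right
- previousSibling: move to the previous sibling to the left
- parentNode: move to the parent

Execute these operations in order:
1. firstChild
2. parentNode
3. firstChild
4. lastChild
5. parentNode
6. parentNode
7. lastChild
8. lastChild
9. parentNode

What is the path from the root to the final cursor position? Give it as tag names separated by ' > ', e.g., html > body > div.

Answer: p

Derivation:
After 1 (firstChild): h3
After 2 (parentNode): p
After 3 (firstChild): h3
After 4 (lastChild): h2
After 5 (parentNode): h3
After 6 (parentNode): p
After 7 (lastChild): aside
After 8 (lastChild): aside (no-op, stayed)
After 9 (parentNode): p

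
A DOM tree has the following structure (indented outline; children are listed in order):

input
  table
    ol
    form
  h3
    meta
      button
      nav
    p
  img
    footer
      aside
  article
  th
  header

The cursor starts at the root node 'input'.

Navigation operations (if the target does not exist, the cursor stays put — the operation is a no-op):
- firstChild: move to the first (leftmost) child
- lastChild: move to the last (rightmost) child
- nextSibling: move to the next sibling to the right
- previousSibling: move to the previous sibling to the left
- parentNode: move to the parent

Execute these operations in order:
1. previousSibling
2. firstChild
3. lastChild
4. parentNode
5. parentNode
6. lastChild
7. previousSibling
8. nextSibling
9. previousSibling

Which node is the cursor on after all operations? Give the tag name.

Answer: th

Derivation:
After 1 (previousSibling): input (no-op, stayed)
After 2 (firstChild): table
After 3 (lastChild): form
After 4 (parentNode): table
After 5 (parentNode): input
After 6 (lastChild): header
After 7 (previousSibling): th
After 8 (nextSibling): header
After 9 (previousSibling): th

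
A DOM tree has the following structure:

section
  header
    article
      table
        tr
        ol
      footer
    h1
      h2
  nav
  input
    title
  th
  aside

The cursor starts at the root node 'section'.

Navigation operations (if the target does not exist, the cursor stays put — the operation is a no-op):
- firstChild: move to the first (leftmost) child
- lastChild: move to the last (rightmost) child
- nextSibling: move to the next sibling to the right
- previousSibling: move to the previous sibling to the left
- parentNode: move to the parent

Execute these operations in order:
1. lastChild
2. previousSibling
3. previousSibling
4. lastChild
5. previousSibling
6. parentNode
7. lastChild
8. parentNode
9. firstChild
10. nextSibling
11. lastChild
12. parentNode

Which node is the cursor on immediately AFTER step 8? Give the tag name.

After 1 (lastChild): aside
After 2 (previousSibling): th
After 3 (previousSibling): input
After 4 (lastChild): title
After 5 (previousSibling): title (no-op, stayed)
After 6 (parentNode): input
After 7 (lastChild): title
After 8 (parentNode): input

Answer: input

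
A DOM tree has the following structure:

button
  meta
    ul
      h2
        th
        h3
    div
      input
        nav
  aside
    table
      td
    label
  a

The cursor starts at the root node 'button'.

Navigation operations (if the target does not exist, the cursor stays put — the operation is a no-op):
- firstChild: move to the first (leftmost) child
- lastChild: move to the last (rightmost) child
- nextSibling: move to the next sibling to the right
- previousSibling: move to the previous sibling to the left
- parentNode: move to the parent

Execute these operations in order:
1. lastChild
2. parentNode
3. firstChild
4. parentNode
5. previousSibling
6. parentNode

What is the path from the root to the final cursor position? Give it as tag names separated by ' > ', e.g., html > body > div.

Answer: button

Derivation:
After 1 (lastChild): a
After 2 (parentNode): button
After 3 (firstChild): meta
After 4 (parentNode): button
After 5 (previousSibling): button (no-op, stayed)
After 6 (parentNode): button (no-op, stayed)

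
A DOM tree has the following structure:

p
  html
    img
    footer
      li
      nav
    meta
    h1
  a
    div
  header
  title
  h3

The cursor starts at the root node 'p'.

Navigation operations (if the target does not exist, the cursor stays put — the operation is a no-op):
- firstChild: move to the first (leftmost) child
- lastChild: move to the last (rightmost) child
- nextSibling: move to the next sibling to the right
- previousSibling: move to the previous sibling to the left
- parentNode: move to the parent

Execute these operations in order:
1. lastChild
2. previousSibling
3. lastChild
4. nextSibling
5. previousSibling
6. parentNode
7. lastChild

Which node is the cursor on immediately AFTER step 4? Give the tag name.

After 1 (lastChild): h3
After 2 (previousSibling): title
After 3 (lastChild): title (no-op, stayed)
After 4 (nextSibling): h3

Answer: h3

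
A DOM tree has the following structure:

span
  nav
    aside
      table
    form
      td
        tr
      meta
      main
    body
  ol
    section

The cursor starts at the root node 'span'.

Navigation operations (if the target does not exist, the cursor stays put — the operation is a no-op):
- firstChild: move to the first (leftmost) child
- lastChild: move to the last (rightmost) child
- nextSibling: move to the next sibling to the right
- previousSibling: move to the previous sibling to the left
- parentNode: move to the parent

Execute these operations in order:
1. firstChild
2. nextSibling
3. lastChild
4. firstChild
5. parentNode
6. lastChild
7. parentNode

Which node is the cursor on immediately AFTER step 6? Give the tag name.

Answer: section

Derivation:
After 1 (firstChild): nav
After 2 (nextSibling): ol
After 3 (lastChild): section
After 4 (firstChild): section (no-op, stayed)
After 5 (parentNode): ol
After 6 (lastChild): section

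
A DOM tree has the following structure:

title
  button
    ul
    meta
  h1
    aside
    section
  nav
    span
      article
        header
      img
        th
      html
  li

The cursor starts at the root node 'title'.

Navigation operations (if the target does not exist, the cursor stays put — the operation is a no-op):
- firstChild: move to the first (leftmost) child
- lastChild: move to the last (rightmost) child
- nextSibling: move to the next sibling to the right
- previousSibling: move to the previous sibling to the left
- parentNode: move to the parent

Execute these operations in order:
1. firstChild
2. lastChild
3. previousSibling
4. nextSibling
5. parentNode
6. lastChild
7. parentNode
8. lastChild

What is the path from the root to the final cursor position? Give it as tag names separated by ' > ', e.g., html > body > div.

After 1 (firstChild): button
After 2 (lastChild): meta
After 3 (previousSibling): ul
After 4 (nextSibling): meta
After 5 (parentNode): button
After 6 (lastChild): meta
After 7 (parentNode): button
After 8 (lastChild): meta

Answer: title > button > meta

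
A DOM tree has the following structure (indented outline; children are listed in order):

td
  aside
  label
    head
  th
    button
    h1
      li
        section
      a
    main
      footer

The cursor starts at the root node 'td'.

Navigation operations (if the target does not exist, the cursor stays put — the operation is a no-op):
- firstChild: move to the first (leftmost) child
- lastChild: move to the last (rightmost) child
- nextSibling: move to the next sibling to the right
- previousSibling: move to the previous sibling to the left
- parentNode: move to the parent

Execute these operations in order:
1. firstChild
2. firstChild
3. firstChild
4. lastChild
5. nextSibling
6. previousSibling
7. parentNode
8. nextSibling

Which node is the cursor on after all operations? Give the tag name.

Answer: td

Derivation:
After 1 (firstChild): aside
After 2 (firstChild): aside (no-op, stayed)
After 3 (firstChild): aside (no-op, stayed)
After 4 (lastChild): aside (no-op, stayed)
After 5 (nextSibling): label
After 6 (previousSibling): aside
After 7 (parentNode): td
After 8 (nextSibling): td (no-op, stayed)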